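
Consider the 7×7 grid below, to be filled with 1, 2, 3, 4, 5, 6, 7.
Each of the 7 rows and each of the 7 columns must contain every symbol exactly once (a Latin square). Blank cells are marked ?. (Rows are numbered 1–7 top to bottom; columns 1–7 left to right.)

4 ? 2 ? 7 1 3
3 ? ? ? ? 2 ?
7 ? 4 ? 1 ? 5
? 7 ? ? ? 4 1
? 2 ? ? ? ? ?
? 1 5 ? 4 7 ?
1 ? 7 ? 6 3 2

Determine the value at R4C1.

Row 2, column 5: row 2 has {2, 3} and column 5 has {1, 4, 6, 7}, leaving only 5.
Row 3, column 6: row 3 has {1, 4, 5, 7} and column 6 has {1, 2, 3, 4, 7}, leaving only 6.
Row 3, column 2: row 3 has {1, 4, 5, 6, 7} and column 2 has {1, 2, 7}, leaving only 3.
Row 3, column 4: row 3 has {1, 3, 4, 5, 6, 7} and column 4 has {}, leaving only 2.
Row 5, column 5: row 5 has {2} and column 5 has {1, 4, 5, 6, 7}, leaving only 3.
Row 4, column 5: row 4 has {1, 4, 7} and column 5 has {1, 3, 4, 5, 6, 7}, leaving only 2.
Row 5, column 6: row 5 has {2, 3} and column 6 has {1, 2, 3, 4, 6, 7}, leaving only 5.
Row 5, column 1: row 5 has {2, 3, 5} and column 1 has {1, 3, 4, 7}, leaving only 6.
Row 4 already has {1, 2, 4, 7} and column 1 already has {1, 3, 4, 6, 7}, so row 4, column 1 must be 5.

5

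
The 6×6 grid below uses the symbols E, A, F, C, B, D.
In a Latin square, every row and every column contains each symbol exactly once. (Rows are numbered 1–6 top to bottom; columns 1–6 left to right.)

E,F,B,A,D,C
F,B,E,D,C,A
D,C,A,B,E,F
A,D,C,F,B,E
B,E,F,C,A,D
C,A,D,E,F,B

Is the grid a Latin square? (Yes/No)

Each row is a permutation of the 6 symbols, and so is each column.

Yes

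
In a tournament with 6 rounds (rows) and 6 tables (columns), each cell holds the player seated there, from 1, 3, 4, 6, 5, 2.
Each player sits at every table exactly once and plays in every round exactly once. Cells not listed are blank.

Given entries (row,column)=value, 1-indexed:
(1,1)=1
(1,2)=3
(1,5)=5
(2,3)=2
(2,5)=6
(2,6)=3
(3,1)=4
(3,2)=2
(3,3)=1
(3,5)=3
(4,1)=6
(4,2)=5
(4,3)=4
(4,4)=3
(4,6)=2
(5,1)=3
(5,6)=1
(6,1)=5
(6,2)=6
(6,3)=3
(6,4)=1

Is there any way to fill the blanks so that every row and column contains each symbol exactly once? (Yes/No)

No

Round 2, table 1: round 2 together with table 1 already contain {1, 3, 4, 6, 5, 2} — every symbol — so nothing can go there. The grid has no valid completion.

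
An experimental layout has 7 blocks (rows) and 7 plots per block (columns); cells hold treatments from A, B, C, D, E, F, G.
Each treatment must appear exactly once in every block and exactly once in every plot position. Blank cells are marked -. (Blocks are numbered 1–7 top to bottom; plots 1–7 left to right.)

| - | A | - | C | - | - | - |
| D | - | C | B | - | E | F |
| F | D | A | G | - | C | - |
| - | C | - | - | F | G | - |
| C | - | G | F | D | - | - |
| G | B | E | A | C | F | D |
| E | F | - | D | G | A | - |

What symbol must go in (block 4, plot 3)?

D

Block 1, plot 1: block 1 has {A, C} and plot 1 has {C, D, E, F, G}, leaving only B.
Block 1, plot 5: block 1 has {A, B, C} and plot 5 has {C, D, F, G}, leaving only E.
Block 1, plot 6: block 1 has {A, B, C, E} and plot 6 has {A, C, E, F, G}, leaving only D.
Block 1, plot 3: block 1 has {A, B, C, D, E} and plot 3 has {A, C, E, G}, leaving only F.
Block 1, plot 7: block 1 has {A, B, C, D, E, F} and plot 7 has {D, F}, leaving only G.
Block 2, plot 2: block 2 has {B, C, D, E, F} and plot 2 has {A, B, C, D, F}, leaving only G.
Block 2, plot 5: block 2 has {B, C, D, E, F, G} and plot 5 has {C, D, E, F, G}, leaving only A.
Block 3, plot 5: block 3 has {A, C, D, F, G} and plot 5 has {A, C, D, E, F, G}, leaving only B.
Block 3, plot 7: block 3 has {A, B, C, D, F, G} and plot 7 has {D, F, G}, leaving only E.
Block 4, plot 1: block 4 has {C, F, G} and plot 1 has {B, C, D, E, F, G}, leaving only A.
Block 4, plot 4: block 4 has {A, C, F, G} and plot 4 has {A, B, C, D, F, G}, leaving only E.
Block 4, plot 7: block 4 has {A, C, E, F, G} and plot 7 has {D, E, F, G}, leaving only B.
Block 4 already has {A, B, C, E, F, G} and plot 3 already has {A, C, E, F, G}, so block 4, plot 3 must be D.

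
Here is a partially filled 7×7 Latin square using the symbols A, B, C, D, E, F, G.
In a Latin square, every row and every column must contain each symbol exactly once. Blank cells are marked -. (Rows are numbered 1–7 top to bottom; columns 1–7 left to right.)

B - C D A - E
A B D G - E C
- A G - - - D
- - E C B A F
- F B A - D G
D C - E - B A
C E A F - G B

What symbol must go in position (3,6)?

C

Row 1, column 2: row 1 has {A, B, C, D, E} and column 2 has {A, B, C, E, F}, leaving only G.
Row 1, column 6: row 1 has {A, B, C, D, E, G} and column 6 has {A, B, D, E, G}, leaving only F.
Row 3 already has {A, D, G} and column 6 already has {A, B, D, E, F, G}, so row 3, column 6 must be C.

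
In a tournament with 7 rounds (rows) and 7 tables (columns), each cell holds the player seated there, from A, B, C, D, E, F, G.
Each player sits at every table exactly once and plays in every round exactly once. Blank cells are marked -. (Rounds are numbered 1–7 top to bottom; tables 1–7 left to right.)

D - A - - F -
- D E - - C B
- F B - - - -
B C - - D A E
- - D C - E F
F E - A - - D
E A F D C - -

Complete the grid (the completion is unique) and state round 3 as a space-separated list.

Round 4, table 3: round 4 has {A, B, C, D, E} and table 3 has {A, B, D, E, F}, leaving only G.
Round 4, table 4: round 4 has {A, B, C, D, E, G} and table 4 has {A, C, D}, leaving only F.
Round 2, table 4: round 2 has {B, C, D, E} and table 4 has {A, C, D, F}, leaving only G.
Round 3, table 4: round 3 has {B, F} and table 4 has {A, C, D, F, G}, leaving only E.
Round 1, table 4: round 1 has {A, D, F} and table 4 has {A, C, D, E, F, G}, leaving only B.
Round 1, table 2: round 1 has {A, B, D, F} and table 2 has {A, C, D, E, F}, leaving only G.
Round 1, table 5: round 1 has {A, B, D, F, G} and table 5 has {C, D}, leaving only E.
Round 1, table 7: round 1 has {A, B, D, E, F, G} and table 7 has {B, D, E, F}, leaving only C.
Round 2, table 1: round 2 has {B, C, D, E, G} and table 1 has {B, D, E, F}, leaving only A.
Round 2, table 5: round 2 has {A, B, C, D, E, G} and table 5 has {C, D, E}, leaving only F.
Round 5, table 1: round 5 has {C, D, E, F} and table 1 has {A, B, D, E, F}, leaving only G.
Round 3, table 1: round 3 has {B, E, F} and table 1 has {A, B, D, E, F, G}, leaving only C.
Round 5, table 2: round 5 has {C, D, E, F, G} and table 2 has {A, C, D, E, F, G}, leaving only B.
Round 5, table 5: round 5 has {B, C, D, E, F, G} and table 5 has {C, D, E, F}, leaving only A.
Round 3, table 5: round 3 has {B, C, E, F} and table 5 has {A, C, D, E, F}, leaving only G.
Round 3, table 6: round 3 has {B, C, E, F, G} and table 6 has {A, C, E, F}, leaving only D.
Round 3, table 7: round 3 has {B, C, D, E, F, G} and table 7 has {B, C, D, E, F}, leaving only A.
So round 3 reads: C F B E G D A.

C F B E G D A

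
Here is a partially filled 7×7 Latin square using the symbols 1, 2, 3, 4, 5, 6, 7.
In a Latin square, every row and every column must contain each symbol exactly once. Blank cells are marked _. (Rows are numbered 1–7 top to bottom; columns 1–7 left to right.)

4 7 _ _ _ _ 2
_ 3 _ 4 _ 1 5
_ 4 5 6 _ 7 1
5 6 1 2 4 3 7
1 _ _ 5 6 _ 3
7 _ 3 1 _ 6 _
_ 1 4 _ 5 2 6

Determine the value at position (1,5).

Row 1, column 3: row 1 has {2, 4, 7} and column 3 has {1, 3, 4, 5}, leaving only 6.
Row 1, column 4: row 1 has {2, 4, 6, 7} and column 4 has {1, 2, 4, 5, 6}, leaving only 3.
Row 1 already has {2, 3, 4, 6, 7} and column 5 already has {4, 5, 6}, so row 1, column 5 must be 1.

1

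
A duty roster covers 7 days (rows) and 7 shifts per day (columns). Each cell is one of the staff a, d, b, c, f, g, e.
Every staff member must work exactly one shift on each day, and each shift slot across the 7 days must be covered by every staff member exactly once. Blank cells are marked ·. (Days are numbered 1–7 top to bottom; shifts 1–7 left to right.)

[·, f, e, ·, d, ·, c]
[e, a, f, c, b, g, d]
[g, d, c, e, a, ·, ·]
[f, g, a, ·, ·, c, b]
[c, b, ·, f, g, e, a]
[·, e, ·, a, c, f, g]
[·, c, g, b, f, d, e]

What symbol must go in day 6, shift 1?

d

Day 1, shift 4: day 1 has {d, c, f, e} and shift 4 has {a, b, c, f, e}, leaving only g.
Day 3, shift 6: day 3 has {a, d, c, g, e} and shift 6 has {d, c, f, g, e}, leaving only b.
Day 1, shift 6: day 1 has {d, c, f, g, e} and shift 6 has {d, b, c, f, g, e}, leaving only a.
Day 1, shift 1: day 1 has {a, d, c, f, g, e} and shift 1 has {c, f, g, e}, leaving only b.
Day 6 already has {a, c, f, g, e} and shift 1 already has {b, c, f, g, e}, so day 6, shift 1 must be d.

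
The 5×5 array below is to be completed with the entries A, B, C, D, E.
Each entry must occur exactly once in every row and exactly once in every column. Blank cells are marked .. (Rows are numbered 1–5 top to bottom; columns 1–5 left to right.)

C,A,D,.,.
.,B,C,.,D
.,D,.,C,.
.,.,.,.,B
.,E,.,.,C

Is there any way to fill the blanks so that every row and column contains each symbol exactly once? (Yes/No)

Yes

No row or column among the givens repeats a symbol, and propagating forced cells runs into no contradiction.
One valid completion exists (for instance, C A D B E / E B C A D / B D E C A / D C A E B / A E B D C).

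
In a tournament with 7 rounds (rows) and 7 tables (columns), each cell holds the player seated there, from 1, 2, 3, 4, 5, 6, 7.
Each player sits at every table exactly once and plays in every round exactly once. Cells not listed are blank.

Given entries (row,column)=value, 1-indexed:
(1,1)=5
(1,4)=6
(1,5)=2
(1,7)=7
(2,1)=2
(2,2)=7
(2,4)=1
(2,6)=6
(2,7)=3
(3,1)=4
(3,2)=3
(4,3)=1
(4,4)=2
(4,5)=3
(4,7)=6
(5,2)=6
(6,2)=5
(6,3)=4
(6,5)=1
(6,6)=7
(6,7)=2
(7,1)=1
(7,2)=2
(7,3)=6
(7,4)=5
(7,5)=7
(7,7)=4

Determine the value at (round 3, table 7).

5

Round 1, table 3: round 1 has {2, 5, 6, 7} and table 3 has {1, 4, 6}, leaving only 3.
Round 2, table 3: round 2 has {1, 2, 3, 6, 7} and table 3 has {1, 3, 4, 6}, leaving only 5.
Round 2, table 5: round 2 has {1, 2, 3, 5, 6, 7} and table 5 has {1, 2, 3, 7}, leaving only 4.
Round 3, table 4: round 3 has {3, 4} and table 4 has {1, 2, 5, 6}, leaving only 7.
Round 3, table 3: round 3 has {3, 4, 7} and table 3 has {1, 3, 4, 5, 6}, leaving only 2.
Round 4, table 1: round 4 has {1, 2, 3, 6} and table 1 has {1, 2, 4, 5}, leaving only 7.
Round 4, table 2: round 4 has {1, 2, 3, 6, 7} and table 2 has {2, 3, 5, 6, 7}, leaving only 4.
Round 1, table 2: round 1 has {2, 3, 5, 6, 7} and table 2 has {2, 3, 4, 5, 6, 7}, leaving only 1.
Round 1, table 6: round 1 has {1, 2, 3, 5, 6, 7} and table 6 has {6, 7}, leaving only 4.
Round 4, table 6: round 4 has {1, 2, 3, 4, 6, 7} and table 6 has {4, 6, 7}, leaving only 5.
Round 3, table 6: round 3 has {2, 3, 4, 7} and table 6 has {4, 5, 6, 7}, leaving only 1.
Round 3 already has {1, 2, 3, 4, 7} and table 7 already has {2, 3, 4, 6, 7}, so round 3, table 7 must be 5.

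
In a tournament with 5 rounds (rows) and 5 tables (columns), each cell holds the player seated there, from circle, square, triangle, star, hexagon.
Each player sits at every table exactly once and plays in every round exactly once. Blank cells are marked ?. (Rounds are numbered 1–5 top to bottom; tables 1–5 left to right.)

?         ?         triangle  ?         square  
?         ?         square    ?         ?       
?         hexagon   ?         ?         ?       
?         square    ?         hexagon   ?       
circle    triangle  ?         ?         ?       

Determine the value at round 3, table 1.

Round 3, table 1 is narrowed to {square, triangle, star}.
If it were triangle, then round 2, table 1 would be left with no valid symbol.
If it were star, then round 4, table 1 would be left with no valid symbol.
So round 3, table 1 must be square.

square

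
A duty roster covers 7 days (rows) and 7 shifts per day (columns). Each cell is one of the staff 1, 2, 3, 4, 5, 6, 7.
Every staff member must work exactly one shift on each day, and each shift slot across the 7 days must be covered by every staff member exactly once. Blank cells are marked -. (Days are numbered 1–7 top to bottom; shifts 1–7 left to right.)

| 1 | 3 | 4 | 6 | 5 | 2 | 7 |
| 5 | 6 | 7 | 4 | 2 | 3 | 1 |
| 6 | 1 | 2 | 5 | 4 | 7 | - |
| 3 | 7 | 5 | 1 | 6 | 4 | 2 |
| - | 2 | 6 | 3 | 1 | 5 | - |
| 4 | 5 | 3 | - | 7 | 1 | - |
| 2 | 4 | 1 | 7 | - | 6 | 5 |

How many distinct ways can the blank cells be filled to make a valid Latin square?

Day 3, shift 7: eliminating its day and shift leaves {3}.
Day 5, shift 1: eliminating its day and shift leaves {7}.
Day 5, shift 7: eliminating its day and shift leaves {4}.
Day 6, shift 4: eliminating its day and shift leaves {2}.
Day 6, shift 7: eliminating its day and shift leaves {6}.
Day 7, shift 5: eliminating its day and shift leaves {3}.
Only one assignment across all blanks avoids any day or shift repeat, giving 1 completion.

1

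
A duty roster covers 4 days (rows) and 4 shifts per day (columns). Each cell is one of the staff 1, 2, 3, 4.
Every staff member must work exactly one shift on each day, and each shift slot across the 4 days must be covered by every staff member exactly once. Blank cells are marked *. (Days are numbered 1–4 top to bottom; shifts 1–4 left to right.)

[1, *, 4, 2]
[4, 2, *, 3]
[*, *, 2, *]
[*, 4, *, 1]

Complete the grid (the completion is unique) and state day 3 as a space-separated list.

3 1 2 4

Day 3, shift 1: day 3 has {2} and shift 1 has {1, 4}, leaving only 3.
Day 3, shift 2: day 3 has {2, 3} and shift 2 has {2, 4}, leaving only 1.
Day 3, shift 4: day 3 has {1, 2, 3} and shift 4 has {1, 2, 3}, leaving only 4.
So day 3 reads: 3 1 2 4.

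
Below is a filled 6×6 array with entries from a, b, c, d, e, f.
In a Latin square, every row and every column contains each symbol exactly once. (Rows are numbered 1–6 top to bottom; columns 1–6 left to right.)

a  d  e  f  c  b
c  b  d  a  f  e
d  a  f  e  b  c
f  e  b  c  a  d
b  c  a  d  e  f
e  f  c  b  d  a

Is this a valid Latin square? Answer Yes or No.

Each row is a permutation of the 6 symbols, and so is each column.

Yes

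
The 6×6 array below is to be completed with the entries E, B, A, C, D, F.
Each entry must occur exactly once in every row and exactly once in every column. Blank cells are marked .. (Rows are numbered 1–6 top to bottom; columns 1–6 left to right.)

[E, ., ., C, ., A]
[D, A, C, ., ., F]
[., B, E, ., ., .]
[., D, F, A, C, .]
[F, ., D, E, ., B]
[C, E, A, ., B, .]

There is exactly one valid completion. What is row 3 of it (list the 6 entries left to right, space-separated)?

A B E D F C

Row 3, column 1: row 3 has {E, B} and column 1 has {E, C, D, F}, leaving only A.
Row 1, column 2: row 1 has {E, A, C} and column 2 has {E, B, A, D}, leaving only F.
Row 1, column 3: row 1 has {E, A, C, F} and column 3 has {E, A, C, D, F}, leaving only B.
Row 1, column 5: row 1 has {E, B, A, C, F} and column 5 has {B, C}, leaving only D.
Row 3, column 5: row 3 has {E, B, A} and column 5 has {B, C, D}, leaving only F.
Row 3, column 4: row 3 has {E, B, A, F} and column 4 has {E, A, C}, leaving only D.
Row 3, column 6: row 3 has {E, B, A, D, F} and column 6 has {B, A, F}, leaving only C.
So row 3 reads: A B E D F C.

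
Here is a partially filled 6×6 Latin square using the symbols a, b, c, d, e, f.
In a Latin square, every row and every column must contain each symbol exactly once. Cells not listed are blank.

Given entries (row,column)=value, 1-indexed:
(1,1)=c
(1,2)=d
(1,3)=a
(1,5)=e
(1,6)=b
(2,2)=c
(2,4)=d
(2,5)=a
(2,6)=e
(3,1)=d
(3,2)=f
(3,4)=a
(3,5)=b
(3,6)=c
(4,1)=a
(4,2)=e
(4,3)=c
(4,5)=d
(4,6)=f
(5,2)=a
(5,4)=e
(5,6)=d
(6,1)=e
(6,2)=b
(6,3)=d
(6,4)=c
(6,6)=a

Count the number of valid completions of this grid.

2

Row 1, column 4: eliminating its row and column leaves {f}.
Row 2, column 1: eliminating its row and column leaves {b, f}.
Row 2, column 3: eliminating its row and column leaves {b, f}.
Row 3, column 3: eliminating its row and column leaves {e}.
Row 4, column 4: eliminating its row and column leaves {b}.
Row 5, column 1: eliminating its row and column leaves {b, f}.
Row 5, column 3: eliminating its row and column leaves {b, f}.
Row 5, column 5: eliminating its row and column leaves {c, f}.
Row 6, column 5: eliminating its row and column leaves {f}.
Enumerating the assignments across these blanks that avoid any row or column repeat gives 2 completions.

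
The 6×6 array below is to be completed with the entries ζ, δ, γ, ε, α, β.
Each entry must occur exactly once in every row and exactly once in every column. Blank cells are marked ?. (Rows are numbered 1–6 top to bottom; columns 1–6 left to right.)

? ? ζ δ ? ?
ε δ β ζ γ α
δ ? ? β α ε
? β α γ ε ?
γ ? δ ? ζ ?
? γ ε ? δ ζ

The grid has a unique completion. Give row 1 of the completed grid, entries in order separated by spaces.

α ε ζ δ β γ

Row 1, column 5: row 1 has {ζ, δ} and column 5 has {ζ, δ, γ, ε, α}, leaving only β.
Row 1, column 1: row 1 has {ζ, δ, β} and column 1 has {δ, γ, ε}, leaving only α.
Row 1, column 2: row 1 has {ζ, δ, α, β} and column 2 has {δ, γ, β}, leaving only ε.
Row 1, column 6: row 1 has {ζ, δ, ε, α, β} and column 6 has {ζ, ε, α}, leaving only γ.
So row 1 reads: α ε ζ δ β γ.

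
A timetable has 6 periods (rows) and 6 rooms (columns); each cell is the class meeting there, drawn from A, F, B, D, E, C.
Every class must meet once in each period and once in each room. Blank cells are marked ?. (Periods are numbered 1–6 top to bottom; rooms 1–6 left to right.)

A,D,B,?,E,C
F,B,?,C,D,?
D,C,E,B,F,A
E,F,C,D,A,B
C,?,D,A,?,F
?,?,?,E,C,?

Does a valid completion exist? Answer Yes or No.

No period or room among the givens repeats a symbol, and propagating forced cells runs into no contradiction.
One valid completion exists (for instance, A D B F E C / F B A C D E / D C E B F A / E F C D A B / C E D A B F / B A F E C D).

Yes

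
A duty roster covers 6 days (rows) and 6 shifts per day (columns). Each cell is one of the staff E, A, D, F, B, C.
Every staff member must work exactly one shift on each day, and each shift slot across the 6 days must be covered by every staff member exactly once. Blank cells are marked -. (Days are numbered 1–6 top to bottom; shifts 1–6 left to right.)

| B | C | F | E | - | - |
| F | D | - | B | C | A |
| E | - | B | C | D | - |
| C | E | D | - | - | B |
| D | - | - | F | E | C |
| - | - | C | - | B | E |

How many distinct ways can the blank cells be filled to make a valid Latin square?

Day 1, shift 5: eliminating its day and shift leaves {A}.
Day 1, shift 6: eliminating its day and shift leaves {D}.
Day 2, shift 3: eliminating its day and shift leaves {E}.
Day 3, shift 2: eliminating its day and shift leaves {A, F}.
Day 3, shift 6: eliminating its day and shift leaves {F}.
Day 4, shift 4: eliminating its day and shift leaves {A}.
Day 4, shift 5: eliminating its day and shift leaves {A, F}.
Day 5, shift 2: eliminating its day and shift leaves {A, B}.
Day 5, shift 3: eliminating its day and shift leaves {A}.
Day 6, shift 1: eliminating its day and shift leaves {A}.
Day 6, shift 2: eliminating its day and shift leaves {A, F}.
Day 6, shift 4: eliminating its day and shift leaves {A, D}.
Only one assignment across all blanks avoids any day or shift repeat, giving 1 completion.

1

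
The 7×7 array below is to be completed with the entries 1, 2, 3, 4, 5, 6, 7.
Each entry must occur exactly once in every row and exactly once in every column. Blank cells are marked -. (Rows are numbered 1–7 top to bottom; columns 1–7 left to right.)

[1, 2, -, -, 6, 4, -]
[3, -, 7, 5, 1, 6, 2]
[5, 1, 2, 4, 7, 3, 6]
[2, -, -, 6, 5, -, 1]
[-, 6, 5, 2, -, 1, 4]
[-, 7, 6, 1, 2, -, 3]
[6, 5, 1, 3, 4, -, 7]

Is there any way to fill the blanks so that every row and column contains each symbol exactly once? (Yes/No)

Yes

No row or column among the givens repeats a symbol, and propagating forced cells runs into no contradiction.
One valid completion exists (for instance, 1 2 3 7 6 4 5 / 3 4 7 5 1 6 2 / 5 1 2 4 7 3 6 / 2 3 4 6 5 7 1 / 7 6 5 2 3 1 4 / 4 7 6 1 2 5 3 / 6 5 1 3 4 2 7).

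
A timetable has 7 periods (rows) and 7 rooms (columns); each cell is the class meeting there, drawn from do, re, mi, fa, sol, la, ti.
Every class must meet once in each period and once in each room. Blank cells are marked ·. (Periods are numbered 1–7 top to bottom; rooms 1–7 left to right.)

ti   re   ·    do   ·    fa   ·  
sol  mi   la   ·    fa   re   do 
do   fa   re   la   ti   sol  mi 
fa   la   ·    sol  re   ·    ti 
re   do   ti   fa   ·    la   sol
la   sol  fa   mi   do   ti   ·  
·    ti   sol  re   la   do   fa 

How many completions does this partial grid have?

1

Period 1, room 3: eliminating its period and room leaves {mi}.
Period 1, room 5: eliminating its period and room leaves {mi, sol}.
Period 1, room 7: eliminating its period and room leaves {la}.
Period 2, room 4: eliminating its period and room leaves {ti}.
Period 4, room 3: eliminating its period and room leaves {do, mi}.
Period 4, room 6: eliminating its period and room leaves {mi}.
Period 5, room 5: eliminating its period and room leaves {mi}.
Period 6, room 7: eliminating its period and room leaves {re}.
Period 7, room 1: eliminating its period and room leaves {mi}.
Only one assignment across all blanks avoids any period or room repeat, giving 1 completion.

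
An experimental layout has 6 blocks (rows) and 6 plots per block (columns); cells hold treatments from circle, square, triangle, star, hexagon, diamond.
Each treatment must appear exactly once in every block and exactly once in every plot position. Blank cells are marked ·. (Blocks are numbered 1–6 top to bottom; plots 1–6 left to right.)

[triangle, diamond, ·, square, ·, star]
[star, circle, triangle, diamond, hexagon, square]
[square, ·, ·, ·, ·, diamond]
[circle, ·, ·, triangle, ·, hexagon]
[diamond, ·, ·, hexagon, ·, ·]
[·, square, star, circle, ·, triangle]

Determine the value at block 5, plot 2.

triangle

Block 1, plot 5: block 1 has {square, triangle, star, diamond} and plot 5 has {hexagon}, leaving only circle.
Block 1, plot 3: block 1 has {circle, square, triangle, star, diamond} and plot 3 has {triangle, star}, leaving only hexagon.
Block 3, plot 3: block 3 has {square, diamond} and plot 3 has {triangle, star, hexagon}, leaving only circle.
Block 3, plot 4: block 3 has {circle, square, diamond} and plot 4 has {circle, square, triangle, hexagon, diamond}, leaving only star.
Block 3, plot 5: block 3 has {circle, square, star, diamond} and plot 5 has {circle, hexagon}, leaving only triangle.
Block 3, plot 2: block 3 has {circle, square, triangle, star, diamond} and plot 2 has {circle, square, diamond}, leaving only hexagon.
Block 4, plot 2: block 4 has {circle, triangle, hexagon} and plot 2 has {circle, square, hexagon, diamond}, leaving only star.
Block 5 already has {hexagon, diamond} and plot 2 already has {circle, square, star, hexagon, diamond}, so block 5, plot 2 must be triangle.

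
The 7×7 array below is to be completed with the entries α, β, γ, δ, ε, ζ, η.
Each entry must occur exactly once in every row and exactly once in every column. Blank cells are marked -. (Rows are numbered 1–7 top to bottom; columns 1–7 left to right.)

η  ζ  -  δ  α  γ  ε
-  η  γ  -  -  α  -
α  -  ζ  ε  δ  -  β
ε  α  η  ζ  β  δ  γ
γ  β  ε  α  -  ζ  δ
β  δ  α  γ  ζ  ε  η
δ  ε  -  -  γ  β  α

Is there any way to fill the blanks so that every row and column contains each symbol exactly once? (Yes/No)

Row 7, column 3: row 7 together with column 3 already contain {α, β, γ, δ, ε, ζ, η} — every symbol — so nothing can go there. The grid has no valid completion.

No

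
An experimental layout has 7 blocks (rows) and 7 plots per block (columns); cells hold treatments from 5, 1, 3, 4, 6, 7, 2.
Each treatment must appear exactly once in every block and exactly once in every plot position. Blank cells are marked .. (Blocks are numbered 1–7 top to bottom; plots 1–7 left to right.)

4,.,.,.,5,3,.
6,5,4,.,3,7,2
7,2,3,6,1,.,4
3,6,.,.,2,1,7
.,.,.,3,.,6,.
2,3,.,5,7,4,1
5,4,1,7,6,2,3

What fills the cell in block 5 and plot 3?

Block 1, plot 7: block 1 has {5, 3, 4} and plot 7 has {1, 3, 4, 7, 2}, leaving only 6.
Block 2, plot 4: block 2 has {5, 3, 4, 6, 7, 2} and plot 4 has {5, 3, 6, 7}, leaving only 1.
Block 1, plot 4: block 1 has {5, 3, 4, 6} and plot 4 has {5, 1, 3, 6, 7}, leaving only 2.
Block 1, plot 3: block 1 has {5, 3, 4, 6, 2} and plot 3 has {1, 3, 4}, leaving only 7.
Block 1, plot 2: block 1 has {5, 3, 4, 6, 7, 2} and plot 2 has {5, 3, 4, 6, 2}, leaving only 1.
Block 3, plot 6: block 3 has {1, 3, 4, 6, 7, 2} and plot 6 has {1, 3, 4, 6, 7, 2}, leaving only 5.
Block 4, plot 3: block 4 has {1, 3, 6, 7, 2} and plot 3 has {1, 3, 4, 7}, leaving only 5.
Block 5 already has {3, 6} and plot 3 already has {5, 1, 3, 4, 7}, so block 5, plot 3 must be 2.

2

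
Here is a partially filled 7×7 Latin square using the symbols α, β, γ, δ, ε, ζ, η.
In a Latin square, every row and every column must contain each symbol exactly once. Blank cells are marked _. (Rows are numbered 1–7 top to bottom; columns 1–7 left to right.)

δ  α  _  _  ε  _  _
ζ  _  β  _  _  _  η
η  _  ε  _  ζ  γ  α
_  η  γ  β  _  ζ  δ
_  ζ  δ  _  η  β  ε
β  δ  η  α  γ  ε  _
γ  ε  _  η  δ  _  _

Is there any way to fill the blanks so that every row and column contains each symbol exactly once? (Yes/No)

Row 1, column 3: row 1 has {α, δ, ε} and column 3 has {β, γ, δ, ε, η}, so it must be ζ.
Row 1, column 4: row 1 has {α, δ, ε, ζ} and column 4 has {α, β, η}, so it must be γ.
Now row 5, column 4: row 5 together with column 4 already contain {α, β, γ, δ, ε, ζ, η} — every symbol — so nothing can go there. The grid has no valid completion.

No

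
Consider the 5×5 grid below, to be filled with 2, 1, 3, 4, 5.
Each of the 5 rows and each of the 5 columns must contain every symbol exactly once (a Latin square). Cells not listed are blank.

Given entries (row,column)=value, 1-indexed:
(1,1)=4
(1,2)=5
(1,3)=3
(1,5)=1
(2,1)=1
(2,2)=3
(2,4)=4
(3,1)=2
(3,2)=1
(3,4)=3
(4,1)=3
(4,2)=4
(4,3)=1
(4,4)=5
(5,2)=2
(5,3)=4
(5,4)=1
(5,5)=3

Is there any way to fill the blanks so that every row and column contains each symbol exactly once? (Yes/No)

No row or column among the givens repeats a symbol, and propagating forced cells runs into no contradiction.
One valid completion exists (for instance, 4 5 3 2 1 / 1 3 2 4 5 / 2 1 5 3 4 / 3 4 1 5 2 / 5 2 4 1 3).

Yes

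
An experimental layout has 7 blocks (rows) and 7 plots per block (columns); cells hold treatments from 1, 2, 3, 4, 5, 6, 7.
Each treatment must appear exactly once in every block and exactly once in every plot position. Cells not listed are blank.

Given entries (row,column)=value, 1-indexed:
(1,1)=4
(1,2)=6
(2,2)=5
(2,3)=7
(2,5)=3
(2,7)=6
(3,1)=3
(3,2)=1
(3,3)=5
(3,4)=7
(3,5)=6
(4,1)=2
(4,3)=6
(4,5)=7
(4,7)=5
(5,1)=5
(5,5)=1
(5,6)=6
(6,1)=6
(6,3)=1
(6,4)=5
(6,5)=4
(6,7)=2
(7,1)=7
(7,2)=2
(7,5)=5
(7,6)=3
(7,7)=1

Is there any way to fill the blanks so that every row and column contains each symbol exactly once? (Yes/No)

Yes

No block or plot among the givens repeats a symbol, and propagating forced cells runs into no contradiction.
One valid completion exists (for instance, 4 6 3 1 2 5 7 / 1 5 7 2 3 4 6 / 3 1 5 7 6 2 4 / 2 4 6 3 7 1 5 / 5 7 2 4 1 6 3 / 6 3 1 5 4 7 2 / 7 2 4 6 5 3 1).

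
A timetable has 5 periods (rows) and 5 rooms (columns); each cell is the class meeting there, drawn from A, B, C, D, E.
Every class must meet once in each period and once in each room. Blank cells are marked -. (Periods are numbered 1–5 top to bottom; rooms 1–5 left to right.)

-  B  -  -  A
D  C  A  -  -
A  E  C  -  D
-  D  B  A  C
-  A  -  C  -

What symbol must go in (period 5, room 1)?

Period 3, room 4: period 3 has {A, C, D, E} and room 4 has {A, C}, leaving only B.
Period 2, room 4: period 2 has {A, C, D} and room 4 has {A, B, C}, leaving only E.
Period 1, room 4: period 1 has {A, B} and room 4 has {A, B, C, E}, leaving only D.
Period 1, room 3: period 1 has {A, B, D} and room 3 has {A, B, C}, leaving only E.
Period 1, room 1: period 1 has {A, B, D, E} and room 1 has {A, D}, leaving only C.
Period 2, room 5: period 2 has {A, C, D, E} and room 5 has {A, C, D}, leaving only B.
Period 4, room 1: period 4 has {A, B, C, D} and room 1 has {A, C, D}, leaving only E.
Period 5 already has {A, C} and room 1 already has {A, C, D, E}, so period 5, room 1 must be B.

B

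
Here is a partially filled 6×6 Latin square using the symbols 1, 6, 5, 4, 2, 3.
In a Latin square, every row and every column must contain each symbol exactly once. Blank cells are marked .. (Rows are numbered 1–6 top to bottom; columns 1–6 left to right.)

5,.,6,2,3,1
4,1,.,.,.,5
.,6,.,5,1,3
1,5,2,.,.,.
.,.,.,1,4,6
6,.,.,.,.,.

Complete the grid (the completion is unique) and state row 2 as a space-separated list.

4 1 3 6 2 5

Row 2, column 3: row 2 has {1, 5, 4} and column 3 has {6, 2}, leaving only 3.
Row 2, column 4: row 2 has {1, 5, 4, 3} and column 4 has {1, 5, 2}, leaving only 6.
Row 2, column 5: row 2 has {1, 6, 5, 4, 3} and column 5 has {1, 4, 3}, leaving only 2.
So row 2 reads: 4 1 3 6 2 5.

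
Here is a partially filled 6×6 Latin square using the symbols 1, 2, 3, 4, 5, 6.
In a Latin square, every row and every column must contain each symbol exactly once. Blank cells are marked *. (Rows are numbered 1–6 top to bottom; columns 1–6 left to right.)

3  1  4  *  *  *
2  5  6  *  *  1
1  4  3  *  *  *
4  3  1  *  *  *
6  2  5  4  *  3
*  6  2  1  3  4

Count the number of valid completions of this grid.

12

Row 1, column 4: eliminating its row and column leaves {2, 5, 6}.
Row 1, column 5: eliminating its row and column leaves {2, 5, 6}.
Row 1, column 6: eliminating its row and column leaves {2, 5, 6}.
Row 2, column 4: eliminating its row and column leaves {3}.
Row 2, column 5: eliminating its row and column leaves {4}.
Row 3, column 4: eliminating its row and column leaves {2, 5, 6}.
Row 3, column 5: eliminating its row and column leaves {2, 5, 6}.
Row 3, column 6: eliminating its row and column leaves {2, 5, 6}.
Row 4, column 4: eliminating its row and column leaves {2, 5, 6}.
Row 4, column 5: eliminating its row and column leaves {2, 5, 6}.
Row 4, column 6: eliminating its row and column leaves {2, 5, 6}.
Row 5, column 5: eliminating its row and column leaves {1}.
Row 6, column 1: eliminating its row and column leaves {5}.
Enumerating the assignments across these blanks that avoid any row or column repeat gives 12 completions.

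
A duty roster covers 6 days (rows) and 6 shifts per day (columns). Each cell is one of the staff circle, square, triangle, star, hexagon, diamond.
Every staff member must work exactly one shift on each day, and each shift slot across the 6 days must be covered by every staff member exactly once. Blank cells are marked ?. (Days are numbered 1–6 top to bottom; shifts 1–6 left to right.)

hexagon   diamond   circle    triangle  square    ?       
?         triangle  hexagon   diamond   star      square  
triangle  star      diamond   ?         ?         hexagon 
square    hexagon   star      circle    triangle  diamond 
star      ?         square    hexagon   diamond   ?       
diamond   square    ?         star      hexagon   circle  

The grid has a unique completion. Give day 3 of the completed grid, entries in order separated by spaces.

triangle star diamond square circle hexagon

Day 3, shift 4: day 3 has {triangle, star, hexagon, diamond} and shift 4 has {circle, triangle, star, hexagon, diamond}, leaving only square.
Day 3, shift 5: day 3 has {square, triangle, star, hexagon, diamond} and shift 5 has {square, triangle, star, hexagon, diamond}, leaving only circle.
So day 3 reads: triangle star diamond square circle hexagon.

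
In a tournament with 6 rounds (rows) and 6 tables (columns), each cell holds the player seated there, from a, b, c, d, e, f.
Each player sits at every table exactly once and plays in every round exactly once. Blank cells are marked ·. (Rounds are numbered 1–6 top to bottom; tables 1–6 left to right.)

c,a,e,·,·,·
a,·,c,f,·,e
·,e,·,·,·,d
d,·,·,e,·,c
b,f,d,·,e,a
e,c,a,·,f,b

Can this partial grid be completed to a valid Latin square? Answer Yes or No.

No round or table among the givens repeats a symbol, and propagating forced cells runs into no contradiction.
One valid completion exists (for instance, c a e b d f / a d c f b e / f e b a c d / d b f e a c / b f d c e a / e c a d f b).

Yes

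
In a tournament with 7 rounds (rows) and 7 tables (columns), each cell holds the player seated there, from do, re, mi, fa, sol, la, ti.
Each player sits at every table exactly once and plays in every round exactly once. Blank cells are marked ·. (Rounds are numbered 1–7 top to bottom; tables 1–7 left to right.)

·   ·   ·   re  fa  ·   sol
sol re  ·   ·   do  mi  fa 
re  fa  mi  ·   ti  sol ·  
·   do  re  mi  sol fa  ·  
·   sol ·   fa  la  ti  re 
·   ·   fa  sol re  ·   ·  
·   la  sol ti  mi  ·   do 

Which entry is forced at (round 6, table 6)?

Round 2, table 4: round 2 has {do, re, mi, fa, sol} and table 4 has {re, mi, fa, sol, ti}, leaving only la.
Round 2, table 3: round 2 has {do, re, mi, fa, sol, la} and table 3 has {re, mi, fa, sol}, leaving only ti.
Round 3, table 4: round 3 has {re, mi, fa, sol, ti} and table 4 has {re, mi, fa, sol, la, ti}, leaving only do.
Round 3, table 7: round 3 has {do, re, mi, fa, sol, ti} and table 7 has {do, re, fa, sol}, leaving only la.
Round 4, table 7: round 4 has {do, re, mi, fa, sol} and table 7 has {do, re, fa, sol, la}, leaving only ti.
Round 4, table 1: round 4 has {do, re, mi, fa, sol, ti} and table 1 has {re, sol}, leaving only la.
Round 5, table 3: round 5 has {re, fa, sol, la, ti} and table 3 has {re, mi, fa, sol, ti}, leaving only do.
Round 1, table 3: round 1 has {re, fa, sol} and table 3 has {do, re, mi, fa, sol, ti}, leaving only la.
Round 1, table 6: round 1 has {re, fa, sol, la} and table 6 has {mi, fa, sol, ti}, leaving only do.
Round 6 already has {re, fa, sol} and table 6 already has {do, mi, fa, sol, ti}, so round 6, table 6 must be la.

la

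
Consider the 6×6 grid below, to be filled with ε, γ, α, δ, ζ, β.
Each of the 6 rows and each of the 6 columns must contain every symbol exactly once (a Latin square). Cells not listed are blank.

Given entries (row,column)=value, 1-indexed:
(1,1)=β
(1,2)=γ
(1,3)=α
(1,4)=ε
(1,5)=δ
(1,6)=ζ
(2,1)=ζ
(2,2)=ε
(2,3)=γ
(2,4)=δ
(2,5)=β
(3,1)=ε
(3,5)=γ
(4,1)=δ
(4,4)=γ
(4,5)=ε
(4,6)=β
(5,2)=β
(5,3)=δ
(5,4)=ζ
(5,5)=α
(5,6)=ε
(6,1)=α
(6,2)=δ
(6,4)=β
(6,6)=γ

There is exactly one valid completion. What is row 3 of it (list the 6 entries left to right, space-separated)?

Row 3, column 4: row 3 has {ε, γ} and column 4 has {ε, γ, δ, ζ, β}, leaving only α.
Row 3, column 2: row 3 has {ε, γ, α} and column 2 has {ε, γ, δ, β}, leaving only ζ.
Row 3, column 3: row 3 has {ε, γ, α, ζ} and column 3 has {γ, α, δ}, leaving only β.
Row 3, column 6: row 3 has {ε, γ, α, ζ, β} and column 6 has {ε, γ, ζ, β}, leaving only δ.
So row 3 reads: ε ζ β α γ δ.

ε ζ β α γ δ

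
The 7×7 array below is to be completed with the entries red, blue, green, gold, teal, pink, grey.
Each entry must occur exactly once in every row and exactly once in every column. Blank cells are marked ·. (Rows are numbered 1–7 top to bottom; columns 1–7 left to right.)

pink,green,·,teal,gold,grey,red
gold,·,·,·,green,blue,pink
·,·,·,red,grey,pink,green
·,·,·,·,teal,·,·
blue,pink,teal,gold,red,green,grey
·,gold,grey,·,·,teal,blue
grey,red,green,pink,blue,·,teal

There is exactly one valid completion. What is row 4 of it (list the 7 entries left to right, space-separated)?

green grey pink blue teal red gold

Row 4, column 7: row 4 has {teal} and column 7 has {red, blue, green, teal, pink, grey}, leaving only gold.
Row 4, column 6: row 4 has {gold, teal} and column 6 has {blue, green, teal, pink, grey}, leaving only red.
Row 4, column 1: row 4 has {red, gold, teal} and column 1 has {blue, gold, pink, grey}, leaving only green.
Row 1, column 3: row 1 has {red, green, gold, teal, pink, grey} and column 3 has {green, teal, grey}, leaving only blue.
Row 4, column 3: row 4 has {red, green, gold, teal} and column 3 has {blue, green, teal, grey}, leaving only pink.
Row 2, column 3: row 2 has {blue, green, gold, pink} and column 3 has {blue, green, teal, pink, grey}, leaving only red.
Row 2, column 4: row 2 has {red, blue, green, gold, pink} and column 4 has {red, gold, teal, pink}, leaving only grey.
Row 4, column 4: row 4 has {red, green, gold, teal, pink} and column 4 has {red, gold, teal, pink, grey}, leaving only blue.
Row 4, column 2: row 4 has {red, blue, green, gold, teal, pink} and column 2 has {red, green, gold, pink}, leaving only grey.
So row 4 reads: green grey pink blue teal red gold.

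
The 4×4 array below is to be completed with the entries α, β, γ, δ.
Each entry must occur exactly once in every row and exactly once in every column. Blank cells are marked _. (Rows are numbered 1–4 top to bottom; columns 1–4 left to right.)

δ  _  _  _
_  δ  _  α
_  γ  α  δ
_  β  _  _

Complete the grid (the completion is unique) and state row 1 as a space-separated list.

Row 1, column 2: row 1 has {δ} and column 2 has {β, γ, δ}, leaving only α.
Row 3, column 1: row 3 has {α, γ, δ} and column 1 has {δ}, leaving only β.
Row 2, column 1: row 2 has {α, δ} and column 1 has {β, δ}, leaving only γ.
Row 2, column 3: row 2 has {α, γ, δ} and column 3 has {α}, leaving only β.
Row 1, column 3: row 1 has {α, δ} and column 3 has {α, β}, leaving only γ.
Row 1, column 4: row 1 has {α, γ, δ} and column 4 has {α, δ}, leaving only β.
So row 1 reads: δ α γ β.

δ α γ β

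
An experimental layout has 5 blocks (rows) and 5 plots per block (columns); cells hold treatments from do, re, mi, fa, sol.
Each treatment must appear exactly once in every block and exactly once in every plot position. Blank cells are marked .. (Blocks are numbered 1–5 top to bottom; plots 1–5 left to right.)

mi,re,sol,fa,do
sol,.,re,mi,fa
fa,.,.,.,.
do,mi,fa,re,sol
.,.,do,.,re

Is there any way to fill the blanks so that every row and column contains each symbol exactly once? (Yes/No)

No

Block 5, plot 1: block 5 together with plot 1 already contain {do, re, mi, fa, sol} — every symbol — so nothing can go there. The grid has no valid completion.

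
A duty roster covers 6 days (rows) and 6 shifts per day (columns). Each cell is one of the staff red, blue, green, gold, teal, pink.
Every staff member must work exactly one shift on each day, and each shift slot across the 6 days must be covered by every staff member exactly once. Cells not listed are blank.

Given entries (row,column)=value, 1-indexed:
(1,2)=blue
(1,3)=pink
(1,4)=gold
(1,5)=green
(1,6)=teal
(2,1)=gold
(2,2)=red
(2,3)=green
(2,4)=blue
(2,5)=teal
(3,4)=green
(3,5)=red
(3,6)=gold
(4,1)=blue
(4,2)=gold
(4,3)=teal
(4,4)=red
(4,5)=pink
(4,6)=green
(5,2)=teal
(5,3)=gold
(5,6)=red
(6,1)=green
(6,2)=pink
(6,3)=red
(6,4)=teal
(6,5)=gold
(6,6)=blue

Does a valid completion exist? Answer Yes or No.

Day 3, shift 2: day 3 together with shift 2 already contain {red, blue, green, gold, teal, pink} — every symbol — so nothing can go there. The grid has no valid completion.

No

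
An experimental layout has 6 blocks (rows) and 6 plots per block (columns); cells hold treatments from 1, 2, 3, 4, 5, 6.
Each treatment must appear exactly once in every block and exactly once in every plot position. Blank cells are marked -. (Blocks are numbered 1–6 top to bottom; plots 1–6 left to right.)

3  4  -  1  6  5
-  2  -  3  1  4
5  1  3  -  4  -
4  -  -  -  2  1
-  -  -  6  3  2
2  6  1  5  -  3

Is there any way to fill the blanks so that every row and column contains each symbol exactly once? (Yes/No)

No

Block 4, plot 4: block 4 together with plot 4 already contain {1, 2, 3, 4, 5, 6} — every symbol — so nothing can go there. The grid has no valid completion.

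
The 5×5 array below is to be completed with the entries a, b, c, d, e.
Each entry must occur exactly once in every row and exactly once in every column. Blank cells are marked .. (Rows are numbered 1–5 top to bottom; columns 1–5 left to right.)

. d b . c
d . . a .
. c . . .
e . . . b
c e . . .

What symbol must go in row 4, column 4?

c

Row 1, column 1: row 1 has {b, c, d} and column 1 has {c, d, e}, leaving only a.
Row 1, column 4: row 1 has {a, b, c, d} and column 4 has {a}, leaving only e.
Row 2, column 2: row 2 has {a, d} and column 2 has {c, d, e}, leaving only b.
Row 2, column 5: row 2 has {a, b, d} and column 5 has {b, c}, leaving only e.
Row 2, column 3: row 2 has {a, b, d, e} and column 3 has {b}, leaving only c.
Row 3, column 1: row 3 has {c} and column 1 has {a, c, d, e}, leaving only b.
Row 3, column 4: row 3 has {b, c} and column 4 has {a, e}, leaving only d.
Row 4 already has {b, e} and column 4 already has {a, d, e}, so row 4, column 4 must be c.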